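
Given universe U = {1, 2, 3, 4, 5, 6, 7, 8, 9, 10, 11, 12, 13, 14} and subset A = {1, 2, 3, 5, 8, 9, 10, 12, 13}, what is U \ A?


Aᶜ = U \ A = elements in U but not in A
U = {1, 2, 3, 4, 5, 6, 7, 8, 9, 10, 11, 12, 13, 14}
A = {1, 2, 3, 5, 8, 9, 10, 12, 13}
Aᶜ = {4, 6, 7, 11, 14}

Aᶜ = {4, 6, 7, 11, 14}


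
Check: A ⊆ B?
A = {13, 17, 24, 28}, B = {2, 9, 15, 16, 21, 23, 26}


A ⊆ B means every element of A is in B.
Elements in A not in B: {13, 17, 24, 28}
So A ⊄ B.

No, A ⊄ B


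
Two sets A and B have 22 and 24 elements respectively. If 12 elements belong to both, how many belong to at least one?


|A ∪ B| = |A| + |B| - |A ∩ B|
= 22 + 24 - 12
= 34

|A ∪ B| = 34


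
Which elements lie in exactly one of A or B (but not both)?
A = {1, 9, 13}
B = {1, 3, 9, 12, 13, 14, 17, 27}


A △ B = (A \ B) ∪ (B \ A) = elements in exactly one of A or B
A \ B = ∅
B \ A = {3, 12, 14, 17, 27}
A △ B = {3, 12, 14, 17, 27}

A △ B = {3, 12, 14, 17, 27}


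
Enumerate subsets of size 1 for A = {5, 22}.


|A| = 2, so A has C(2,1) = 2 subsets of size 1.
Enumerate by choosing 1 elements from A at a time:
{5}, {22}

1-element subsets (2 total): {5}, {22}


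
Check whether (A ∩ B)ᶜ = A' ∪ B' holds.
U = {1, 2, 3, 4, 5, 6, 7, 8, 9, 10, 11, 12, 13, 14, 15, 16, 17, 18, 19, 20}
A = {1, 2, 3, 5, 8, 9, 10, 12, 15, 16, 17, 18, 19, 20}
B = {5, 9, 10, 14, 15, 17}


LHS: A ∩ B = {5, 9, 10, 15, 17}
(A ∩ B)' = U \ (A ∩ B) = {1, 2, 3, 4, 6, 7, 8, 11, 12, 13, 14, 16, 18, 19, 20}
A' = {4, 6, 7, 11, 13, 14}, B' = {1, 2, 3, 4, 6, 7, 8, 11, 12, 13, 16, 18, 19, 20}
Claimed RHS: A' ∪ B' = {1, 2, 3, 4, 6, 7, 8, 11, 12, 13, 14, 16, 18, 19, 20}
Identity is VALID: LHS = RHS = {1, 2, 3, 4, 6, 7, 8, 11, 12, 13, 14, 16, 18, 19, 20} ✓

Identity is valid. (A ∩ B)' = A' ∪ B' = {1, 2, 3, 4, 6, 7, 8, 11, 12, 13, 14, 16, 18, 19, 20}


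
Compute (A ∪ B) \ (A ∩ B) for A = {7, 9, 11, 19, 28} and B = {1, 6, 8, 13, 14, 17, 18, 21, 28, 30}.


A △ B = (A \ B) ∪ (B \ A) = elements in exactly one of A or B
A \ B = {7, 9, 11, 19}
B \ A = {1, 6, 8, 13, 14, 17, 18, 21, 30}
A △ B = {1, 6, 7, 8, 9, 11, 13, 14, 17, 18, 19, 21, 30}

A △ B = {1, 6, 7, 8, 9, 11, 13, 14, 17, 18, 19, 21, 30}


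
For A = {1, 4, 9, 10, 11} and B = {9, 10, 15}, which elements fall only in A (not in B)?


A = {1, 4, 9, 10, 11}
B = {9, 10, 15}
Region: only in A (not in B)
Elements: {1, 4, 11}

Elements only in A (not in B): {1, 4, 11}


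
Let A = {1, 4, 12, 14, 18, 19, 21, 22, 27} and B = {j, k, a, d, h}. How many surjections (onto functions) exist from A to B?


n = |A| = 9, k = |B| = 5. Surjections via inclusion-exclusion:
S(n,k) = Σ(-1)^i × C(k,i) × (k-i)^n, i=0 to k
i=0: (-1)^0×C(5,0)×5^9 = 1953125
i=1: (-1)^1×C(5,1)×4^9 = -1310720
i=2: (-1)^2×C(5,2)×3^9 = 196830
i=3: (-1)^3×C(5,3)×2^9 = -5120
i=4: (-1)^4×C(5,4)×1^9 = 5
i=5: (-1)^5×C(5,5)×0^9 = 0
Total = 834120

Number of surjections = 834120


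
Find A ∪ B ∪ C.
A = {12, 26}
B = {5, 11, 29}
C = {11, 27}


A ∪ B = {5, 11, 12, 26, 29}
(A ∪ B) ∪ C = {5, 11, 12, 26, 27, 29}

A ∪ B ∪ C = {5, 11, 12, 26, 27, 29}


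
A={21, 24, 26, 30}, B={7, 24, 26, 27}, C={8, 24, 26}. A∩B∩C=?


A ∩ B = {24, 26}
(A ∩ B) ∩ C = {24, 26}

A ∩ B ∩ C = {24, 26}


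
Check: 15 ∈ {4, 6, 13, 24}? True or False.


A = {4, 6, 13, 24}
Checking if 15 is in A
15 is not in A → False

15 ∉ A


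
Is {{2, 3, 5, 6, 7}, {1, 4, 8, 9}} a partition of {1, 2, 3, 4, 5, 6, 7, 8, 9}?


A partition requires: (1) non-empty parts, (2) pairwise disjoint, (3) union = U
Parts: {2, 3, 5, 6, 7}, {1, 4, 8, 9}
Union of parts: {1, 2, 3, 4, 5, 6, 7, 8, 9}
U = {1, 2, 3, 4, 5, 6, 7, 8, 9}
All non-empty? True
Pairwise disjoint? True
Covers U? True

Yes, valid partition


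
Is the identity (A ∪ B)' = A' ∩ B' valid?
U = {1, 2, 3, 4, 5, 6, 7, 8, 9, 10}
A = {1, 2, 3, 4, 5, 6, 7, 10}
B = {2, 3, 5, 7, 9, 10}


LHS: A ∪ B = {1, 2, 3, 4, 5, 6, 7, 9, 10}
(A ∪ B)' = U \ (A ∪ B) = {8}
A' = {8, 9}, B' = {1, 4, 6, 8}
Claimed RHS: A' ∩ B' = {8}
Identity is VALID: LHS = RHS = {8} ✓

Identity is valid. (A ∪ B)' = A' ∩ B' = {8}


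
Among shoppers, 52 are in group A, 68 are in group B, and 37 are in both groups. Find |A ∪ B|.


|A ∪ B| = |A| + |B| - |A ∩ B|
= 52 + 68 - 37
= 83

|A ∪ B| = 83


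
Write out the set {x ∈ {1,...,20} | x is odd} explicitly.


Checking each candidate:
Condition: odd numbers in {1,...,20}
Result = {1, 3, 5, 7, 9, 11, 13, 15, 17, 19}

{1, 3, 5, 7, 9, 11, 13, 15, 17, 19}


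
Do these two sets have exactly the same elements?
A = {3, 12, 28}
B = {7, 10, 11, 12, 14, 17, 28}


Two sets are equal iff they have exactly the same elements.
A = {3, 12, 28}
B = {7, 10, 11, 12, 14, 17, 28}
Differences: {3, 7, 10, 11, 14, 17}
A ≠ B

No, A ≠ B


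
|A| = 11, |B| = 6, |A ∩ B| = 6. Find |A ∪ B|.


|A ∪ B| = |A| + |B| - |A ∩ B|
= 11 + 6 - 6
= 11

|A ∪ B| = 11


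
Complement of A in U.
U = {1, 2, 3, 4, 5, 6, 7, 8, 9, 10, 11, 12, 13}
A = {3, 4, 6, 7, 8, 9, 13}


Aᶜ = U \ A = elements in U but not in A
U = {1, 2, 3, 4, 5, 6, 7, 8, 9, 10, 11, 12, 13}
A = {3, 4, 6, 7, 8, 9, 13}
Aᶜ = {1, 2, 5, 10, 11, 12}

Aᶜ = {1, 2, 5, 10, 11, 12}


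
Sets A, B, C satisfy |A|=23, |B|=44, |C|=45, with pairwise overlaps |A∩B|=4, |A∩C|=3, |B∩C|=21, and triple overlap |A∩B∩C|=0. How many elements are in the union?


|A∪B∪C| = |A|+|B|+|C| - |A∩B|-|A∩C|-|B∩C| + |A∩B∩C|
= 23+44+45 - 4-3-21 + 0
= 112 - 28 + 0
= 84

|A ∪ B ∪ C| = 84


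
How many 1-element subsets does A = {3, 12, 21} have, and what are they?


|A| = 3, so A has C(3,1) = 3 subsets of size 1.
Enumerate by choosing 1 elements from A at a time:
{3}, {12}, {21}

1-element subsets (3 total): {3}, {12}, {21}


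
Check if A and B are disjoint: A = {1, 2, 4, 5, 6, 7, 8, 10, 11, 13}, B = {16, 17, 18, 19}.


Disjoint means A ∩ B = ∅.
A ∩ B = ∅
A ∩ B = ∅, so A and B are disjoint.

Yes, A and B are disjoint


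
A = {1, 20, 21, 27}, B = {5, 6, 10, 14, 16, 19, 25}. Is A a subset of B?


A ⊆ B means every element of A is in B.
Elements in A not in B: {1, 20, 21, 27}
So A ⊄ B.

No, A ⊄ B


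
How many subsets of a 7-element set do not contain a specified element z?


Subsets of A avoiding z are subsets of A \ {z}, which has 6 elements.
Count = 2^(n-1) = 2^6
= 64

Number of subsets avoiding z = 64


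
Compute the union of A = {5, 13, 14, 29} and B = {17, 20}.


A ∪ B = all elements in A or B (or both)
A = {5, 13, 14, 29}
B = {17, 20}
A ∪ B = {5, 13, 14, 17, 20, 29}

A ∪ B = {5, 13, 14, 17, 20, 29}


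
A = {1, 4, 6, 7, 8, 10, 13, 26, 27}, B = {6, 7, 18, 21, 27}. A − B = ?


A \ B = elements in A but not in B
A = {1, 4, 6, 7, 8, 10, 13, 26, 27}
B = {6, 7, 18, 21, 27}
Remove from A any elements in B
A \ B = {1, 4, 8, 10, 13, 26}

A \ B = {1, 4, 8, 10, 13, 26}


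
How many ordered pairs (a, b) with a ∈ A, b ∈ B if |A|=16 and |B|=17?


|A × B| = |A| × |B|
= 16 × 17
= 272

|A × B| = 272


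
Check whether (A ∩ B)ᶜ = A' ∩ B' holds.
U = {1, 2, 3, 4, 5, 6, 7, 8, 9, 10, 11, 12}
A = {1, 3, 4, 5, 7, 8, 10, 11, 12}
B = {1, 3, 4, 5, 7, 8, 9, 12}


LHS: A ∩ B = {1, 3, 4, 5, 7, 8, 12}
(A ∩ B)' = U \ (A ∩ B) = {2, 6, 9, 10, 11}
A' = {2, 6, 9}, B' = {2, 6, 10, 11}
Claimed RHS: A' ∩ B' = {2, 6}
Identity is INVALID: LHS = {2, 6, 9, 10, 11} but the RHS claimed here equals {2, 6}. The correct form is (A ∩ B)' = A' ∪ B'.

Identity is invalid: (A ∩ B)' = {2, 6, 9, 10, 11} but A' ∩ B' = {2, 6}. The correct De Morgan law is (A ∩ B)' = A' ∪ B'.


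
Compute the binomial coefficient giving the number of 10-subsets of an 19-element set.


C(n,k) = n! / (k!(n-k)!)
C(19,10) = 19! / (10!9!)
= 92378

C(19,10) = 92378


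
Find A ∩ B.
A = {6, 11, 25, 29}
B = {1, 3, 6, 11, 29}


A ∩ B = elements in both A and B
A = {6, 11, 25, 29}
B = {1, 3, 6, 11, 29}
A ∩ B = {6, 11, 29}

A ∩ B = {6, 11, 29}


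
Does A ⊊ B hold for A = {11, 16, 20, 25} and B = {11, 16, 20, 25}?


A ⊂ B requires: A ⊆ B AND A ≠ B.
A ⊆ B? Yes
A = B? Yes
A = B, so A is not a PROPER subset.

No, A is not a proper subset of B


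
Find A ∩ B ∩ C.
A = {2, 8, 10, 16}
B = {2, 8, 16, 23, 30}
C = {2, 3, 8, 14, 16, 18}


A ∩ B = {2, 8, 16}
(A ∩ B) ∩ C = {2, 8, 16}

A ∩ B ∩ C = {2, 8, 16}


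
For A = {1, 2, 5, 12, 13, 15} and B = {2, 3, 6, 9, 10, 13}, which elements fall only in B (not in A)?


A = {1, 2, 5, 12, 13, 15}
B = {2, 3, 6, 9, 10, 13}
Region: only in B (not in A)
Elements: {3, 6, 9, 10}

Elements only in B (not in A): {3, 6, 9, 10}


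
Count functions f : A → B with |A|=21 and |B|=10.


Each of |A| = 21 inputs maps to any of |B| = 10 outputs.
# functions = |B|^|A| = 10^21
= 1000000000000000000000

Number of functions = 1000000000000000000000


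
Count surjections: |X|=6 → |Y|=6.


n = |X| = 6, k = |Y| = 6. Surjections via inclusion-exclusion:
S(n,k) = Σ(-1)^i × C(k,i) × (k-i)^n, i=0 to k
i=0: (-1)^0×C(6,0)×6^6 = 46656
i=1: (-1)^1×C(6,1)×5^6 = -93750
i=2: (-1)^2×C(6,2)×4^6 = 61440
i=3: (-1)^3×C(6,3)×3^6 = -14580
i=4: (-1)^4×C(6,4)×2^6 = 960
i=5: (-1)^5×C(6,5)×1^6 = -6
i=6: (-1)^6×C(6,6)×0^6 = 0
Total = 720

Number of surjections = 720


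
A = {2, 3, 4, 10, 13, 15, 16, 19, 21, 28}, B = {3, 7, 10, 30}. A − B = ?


A \ B = elements in A but not in B
A = {2, 3, 4, 10, 13, 15, 16, 19, 21, 28}
B = {3, 7, 10, 30}
Remove from A any elements in B
A \ B = {2, 4, 13, 15, 16, 19, 21, 28}

A \ B = {2, 4, 13, 15, 16, 19, 21, 28}


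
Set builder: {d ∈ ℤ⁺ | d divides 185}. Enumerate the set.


Checking each candidate:
Condition: positive divisors of 185
Result = {1, 5, 37, 185}

{1, 5, 37, 185}


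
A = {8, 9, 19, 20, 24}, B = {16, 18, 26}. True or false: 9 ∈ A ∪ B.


A = {8, 9, 19, 20, 24}, B = {16, 18, 26}
A ∪ B = all elements in A or B
A ∪ B = {8, 9, 16, 18, 19, 20, 24, 26}
Checking if 9 ∈ A ∪ B
9 is in A ∪ B → True

9 ∈ A ∪ B


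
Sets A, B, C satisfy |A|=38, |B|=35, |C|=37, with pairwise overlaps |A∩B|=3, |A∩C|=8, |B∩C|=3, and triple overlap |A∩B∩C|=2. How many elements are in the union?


|A∪B∪C| = |A|+|B|+|C| - |A∩B|-|A∩C|-|B∩C| + |A∩B∩C|
= 38+35+37 - 3-8-3 + 2
= 110 - 14 + 2
= 98

|A ∪ B ∪ C| = 98


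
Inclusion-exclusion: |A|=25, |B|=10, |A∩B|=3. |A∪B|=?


|A ∪ B| = |A| + |B| - |A ∩ B|
= 25 + 10 - 3
= 32

|A ∪ B| = 32


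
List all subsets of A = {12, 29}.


|A| = 2, so |P(A)| = 2^2 = 4
Enumerate subsets by cardinality (0 to 2):
∅, {12}, {29}, {12, 29}

P(A) has 4 subsets: ∅, {12}, {29}, {12, 29}


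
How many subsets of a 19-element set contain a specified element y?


Subsets of A containing y correspond to subsets of A \ {y}, which has 18 elements.
Count = 2^(n-1) = 2^18
= 262144

Number of subsets containing y = 262144


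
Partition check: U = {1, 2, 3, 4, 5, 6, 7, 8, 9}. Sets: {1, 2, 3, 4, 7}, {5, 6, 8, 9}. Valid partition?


A partition requires: (1) non-empty parts, (2) pairwise disjoint, (3) union = U
Parts: {1, 2, 3, 4, 7}, {5, 6, 8, 9}
Union of parts: {1, 2, 3, 4, 5, 6, 7, 8, 9}
U = {1, 2, 3, 4, 5, 6, 7, 8, 9}
All non-empty? True
Pairwise disjoint? True
Covers U? True

Yes, valid partition


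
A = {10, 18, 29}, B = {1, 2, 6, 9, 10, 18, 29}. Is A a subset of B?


A ⊆ B means every element of A is in B.
All elements of A are in B.
So A ⊆ B.

Yes, A ⊆ B


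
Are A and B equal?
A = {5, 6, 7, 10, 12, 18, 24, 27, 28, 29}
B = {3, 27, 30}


Two sets are equal iff they have exactly the same elements.
A = {5, 6, 7, 10, 12, 18, 24, 27, 28, 29}
B = {3, 27, 30}
Differences: {3, 5, 6, 7, 10, 12, 18, 24, 28, 29, 30}
A ≠ B

No, A ≠ B


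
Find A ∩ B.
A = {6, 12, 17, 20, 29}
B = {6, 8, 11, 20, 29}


A ∩ B = elements in both A and B
A = {6, 12, 17, 20, 29}
B = {6, 8, 11, 20, 29}
A ∩ B = {6, 20, 29}

A ∩ B = {6, 20, 29}


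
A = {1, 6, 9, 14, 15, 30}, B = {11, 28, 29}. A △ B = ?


A △ B = (A \ B) ∪ (B \ A) = elements in exactly one of A or B
A \ B = {1, 6, 9, 14, 15, 30}
B \ A = {11, 28, 29}
A △ B = {1, 6, 9, 11, 14, 15, 28, 29, 30}

A △ B = {1, 6, 9, 11, 14, 15, 28, 29, 30}


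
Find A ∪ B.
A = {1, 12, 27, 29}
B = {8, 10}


A ∪ B = all elements in A or B (or both)
A = {1, 12, 27, 29}
B = {8, 10}
A ∪ B = {1, 8, 10, 12, 27, 29}

A ∪ B = {1, 8, 10, 12, 27, 29}


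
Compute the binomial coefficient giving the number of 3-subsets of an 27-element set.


C(n,k) = n! / (k!(n-k)!)
C(27,3) = 27! / (3!24!)
= 2925

C(27,3) = 2925


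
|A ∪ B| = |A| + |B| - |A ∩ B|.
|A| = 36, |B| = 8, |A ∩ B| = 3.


|A ∪ B| = |A| + |B| - |A ∩ B|
= 36 + 8 - 3
= 41

|A ∪ B| = 41


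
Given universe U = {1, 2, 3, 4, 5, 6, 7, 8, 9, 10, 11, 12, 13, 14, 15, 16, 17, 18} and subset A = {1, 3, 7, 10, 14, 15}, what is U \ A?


Aᶜ = U \ A = elements in U but not in A
U = {1, 2, 3, 4, 5, 6, 7, 8, 9, 10, 11, 12, 13, 14, 15, 16, 17, 18}
A = {1, 3, 7, 10, 14, 15}
Aᶜ = {2, 4, 5, 6, 8, 9, 11, 12, 13, 16, 17, 18}

Aᶜ = {2, 4, 5, 6, 8, 9, 11, 12, 13, 16, 17, 18}


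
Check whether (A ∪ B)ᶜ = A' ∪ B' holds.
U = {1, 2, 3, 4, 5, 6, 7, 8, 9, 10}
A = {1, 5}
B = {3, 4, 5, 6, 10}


LHS: A ∪ B = {1, 3, 4, 5, 6, 10}
(A ∪ B)' = U \ (A ∪ B) = {2, 7, 8, 9}
A' = {2, 3, 4, 6, 7, 8, 9, 10}, B' = {1, 2, 7, 8, 9}
Claimed RHS: A' ∪ B' = {1, 2, 3, 4, 6, 7, 8, 9, 10}
Identity is INVALID: LHS = {2, 7, 8, 9} but the RHS claimed here equals {1, 2, 3, 4, 6, 7, 8, 9, 10}. The correct form is (A ∪ B)' = A' ∩ B'.

Identity is invalid: (A ∪ B)' = {2, 7, 8, 9} but A' ∪ B' = {1, 2, 3, 4, 6, 7, 8, 9, 10}. The correct De Morgan law is (A ∪ B)' = A' ∩ B'.


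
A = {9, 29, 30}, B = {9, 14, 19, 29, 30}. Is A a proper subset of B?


A ⊂ B requires: A ⊆ B AND A ≠ B.
A ⊆ B? Yes
A = B? No
A ⊂ B: Yes (A is a proper subset of B)

Yes, A ⊂ B


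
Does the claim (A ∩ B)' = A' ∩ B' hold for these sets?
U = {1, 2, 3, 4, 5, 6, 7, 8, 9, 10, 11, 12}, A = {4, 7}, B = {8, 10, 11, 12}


LHS: A ∩ B = ∅
(A ∩ B)' = U \ (A ∩ B) = {1, 2, 3, 4, 5, 6, 7, 8, 9, 10, 11, 12}
A' = {1, 2, 3, 5, 6, 8, 9, 10, 11, 12}, B' = {1, 2, 3, 4, 5, 6, 7, 9}
Claimed RHS: A' ∩ B' = {1, 2, 3, 5, 6, 9}
Identity is INVALID: LHS = {1, 2, 3, 4, 5, 6, 7, 8, 9, 10, 11, 12} but the RHS claimed here equals {1, 2, 3, 5, 6, 9}. The correct form is (A ∩ B)' = A' ∪ B'.

Identity is invalid: (A ∩ B)' = {1, 2, 3, 4, 5, 6, 7, 8, 9, 10, 11, 12} but A' ∩ B' = {1, 2, 3, 5, 6, 9}. The correct De Morgan law is (A ∩ B)' = A' ∪ B'.


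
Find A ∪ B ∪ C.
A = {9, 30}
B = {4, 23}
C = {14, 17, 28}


A ∪ B = {4, 9, 23, 30}
(A ∪ B) ∪ C = {4, 9, 14, 17, 23, 28, 30}

A ∪ B ∪ C = {4, 9, 14, 17, 23, 28, 30}


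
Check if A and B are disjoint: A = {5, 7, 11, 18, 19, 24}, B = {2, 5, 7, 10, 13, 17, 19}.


Disjoint means A ∩ B = ∅.
A ∩ B = {5, 7, 19}
A ∩ B ≠ ∅, so A and B are NOT disjoint.

No, A and B are not disjoint (A ∩ B = {5, 7, 19})


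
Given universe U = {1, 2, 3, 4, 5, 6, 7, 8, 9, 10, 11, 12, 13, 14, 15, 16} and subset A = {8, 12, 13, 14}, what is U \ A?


Aᶜ = U \ A = elements in U but not in A
U = {1, 2, 3, 4, 5, 6, 7, 8, 9, 10, 11, 12, 13, 14, 15, 16}
A = {8, 12, 13, 14}
Aᶜ = {1, 2, 3, 4, 5, 6, 7, 9, 10, 11, 15, 16}

Aᶜ = {1, 2, 3, 4, 5, 6, 7, 9, 10, 11, 15, 16}


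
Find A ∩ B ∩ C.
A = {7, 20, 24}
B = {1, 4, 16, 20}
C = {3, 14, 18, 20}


A ∩ B = {20}
(A ∩ B) ∩ C = {20}

A ∩ B ∩ C = {20}


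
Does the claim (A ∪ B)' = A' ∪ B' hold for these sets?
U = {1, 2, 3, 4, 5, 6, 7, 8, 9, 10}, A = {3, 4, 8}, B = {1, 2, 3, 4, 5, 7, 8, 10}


LHS: A ∪ B = {1, 2, 3, 4, 5, 7, 8, 10}
(A ∪ B)' = U \ (A ∪ B) = {6, 9}
A' = {1, 2, 5, 6, 7, 9, 10}, B' = {6, 9}
Claimed RHS: A' ∪ B' = {1, 2, 5, 6, 7, 9, 10}
Identity is INVALID: LHS = {6, 9} but the RHS claimed here equals {1, 2, 5, 6, 7, 9, 10}. The correct form is (A ∪ B)' = A' ∩ B'.

Identity is invalid: (A ∪ B)' = {6, 9} but A' ∪ B' = {1, 2, 5, 6, 7, 9, 10}. The correct De Morgan law is (A ∪ B)' = A' ∩ B'.


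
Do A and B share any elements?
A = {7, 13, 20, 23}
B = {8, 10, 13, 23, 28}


Disjoint means A ∩ B = ∅.
A ∩ B = {13, 23}
A ∩ B ≠ ∅, so A and B are NOT disjoint.

Yes — A and B share the element(s) of A ∩ B = {13, 23}, so they are not disjoint


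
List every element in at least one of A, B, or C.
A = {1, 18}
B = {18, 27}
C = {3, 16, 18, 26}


A ∪ B = {1, 18, 27}
(A ∪ B) ∪ C = {1, 3, 16, 18, 26, 27}

A ∪ B ∪ C = {1, 3, 16, 18, 26, 27}


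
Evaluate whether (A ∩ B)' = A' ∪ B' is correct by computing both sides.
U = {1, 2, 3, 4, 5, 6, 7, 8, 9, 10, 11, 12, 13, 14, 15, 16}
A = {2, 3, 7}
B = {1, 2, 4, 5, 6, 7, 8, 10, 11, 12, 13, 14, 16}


LHS: A ∩ B = {2, 7}
(A ∩ B)' = U \ (A ∩ B) = {1, 3, 4, 5, 6, 8, 9, 10, 11, 12, 13, 14, 15, 16}
A' = {1, 4, 5, 6, 8, 9, 10, 11, 12, 13, 14, 15, 16}, B' = {3, 9, 15}
Claimed RHS: A' ∪ B' = {1, 3, 4, 5, 6, 8, 9, 10, 11, 12, 13, 14, 15, 16}
Identity is VALID: LHS = RHS = {1, 3, 4, 5, 6, 8, 9, 10, 11, 12, 13, 14, 15, 16} ✓

Identity is valid. (A ∩ B)' = A' ∪ B' = {1, 3, 4, 5, 6, 8, 9, 10, 11, 12, 13, 14, 15, 16}


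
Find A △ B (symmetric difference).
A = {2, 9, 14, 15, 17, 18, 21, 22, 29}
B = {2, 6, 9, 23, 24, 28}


A △ B = (A \ B) ∪ (B \ A) = elements in exactly one of A or B
A \ B = {14, 15, 17, 18, 21, 22, 29}
B \ A = {6, 23, 24, 28}
A △ B = {6, 14, 15, 17, 18, 21, 22, 23, 24, 28, 29}

A △ B = {6, 14, 15, 17, 18, 21, 22, 23, 24, 28, 29}


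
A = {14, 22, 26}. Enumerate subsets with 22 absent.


A subset of A that omits 22 is a subset of A \ {22}, so there are 2^(n-1) = 2^2 = 4 of them.
Subsets excluding 22: ∅, {14}, {26}, {14, 26}

Subsets excluding 22 (4 total): ∅, {14}, {26}, {14, 26}


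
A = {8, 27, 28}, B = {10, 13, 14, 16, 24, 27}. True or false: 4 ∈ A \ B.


A = {8, 27, 28}, B = {10, 13, 14, 16, 24, 27}
A \ B = elements in A but not in B
A \ B = {8, 28}
Checking if 4 ∈ A \ B
4 is not in A \ B → False

4 ∉ A \ B


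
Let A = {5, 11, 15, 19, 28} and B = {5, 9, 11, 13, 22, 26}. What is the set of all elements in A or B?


A ∪ B = all elements in A or B (or both)
A = {5, 11, 15, 19, 28}
B = {5, 9, 11, 13, 22, 26}
A ∪ B = {5, 9, 11, 13, 15, 19, 22, 26, 28}

A ∪ B = {5, 9, 11, 13, 15, 19, 22, 26, 28}


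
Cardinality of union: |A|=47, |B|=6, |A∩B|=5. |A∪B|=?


|A ∪ B| = |A| + |B| - |A ∩ B|
= 47 + 6 - 5
= 48

|A ∪ B| = 48


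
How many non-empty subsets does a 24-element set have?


Total subsets = 2^n = 2^24 = 16777216
Non-empty subsets exclude the empty set: 2^n - 1
= 16777216 - 1
= 16777215

Number of non-empty subsets = 16777215


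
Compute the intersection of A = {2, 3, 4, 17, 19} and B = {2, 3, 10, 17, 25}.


A ∩ B = elements in both A and B
A = {2, 3, 4, 17, 19}
B = {2, 3, 10, 17, 25}
A ∩ B = {2, 3, 17}

A ∩ B = {2, 3, 17}


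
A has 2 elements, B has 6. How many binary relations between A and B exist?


A relation from A to B is any subset of A × B.
|A × B| = 2 × 6 = 12
# relations = 2^|A × B| = 2^12 = 4096

Number of relations = 4096


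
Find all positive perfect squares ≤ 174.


Checking each candidate:
Condition: positive perfect squares ≤ 174
Result = {1, 4, 9, 16, 25, 36, 49, 64, 81, 100, 121, 144, 169}

{1, 4, 9, 16, 25, 36, 49, 64, 81, 100, 121, 144, 169}


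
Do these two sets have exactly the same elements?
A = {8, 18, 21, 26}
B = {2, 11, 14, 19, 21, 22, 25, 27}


Two sets are equal iff they have exactly the same elements.
A = {8, 18, 21, 26}
B = {2, 11, 14, 19, 21, 22, 25, 27}
Differences: {2, 8, 11, 14, 18, 19, 22, 25, 26, 27}
A ≠ B

No, A ≠ B


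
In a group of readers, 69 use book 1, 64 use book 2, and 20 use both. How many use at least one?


|A ∪ B| = |A| + |B| - |A ∩ B|
= 69 + 64 - 20
= 113

|A ∪ B| = 113


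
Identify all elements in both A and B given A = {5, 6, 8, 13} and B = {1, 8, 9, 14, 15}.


A = {5, 6, 8, 13}
B = {1, 8, 9, 14, 15}
Region: in both A and B
Elements: {8}

Elements in both A and B: {8}


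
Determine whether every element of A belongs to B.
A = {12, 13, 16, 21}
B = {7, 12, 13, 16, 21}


A ⊆ B means every element of A is in B.
All elements of A are in B.
So A ⊆ B.

Yes, A ⊆ B


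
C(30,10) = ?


C(n,k) = n! / (k!(n-k)!)
C(30,10) = 30! / (10!20!)
= 30045015

C(30,10) = 30045015


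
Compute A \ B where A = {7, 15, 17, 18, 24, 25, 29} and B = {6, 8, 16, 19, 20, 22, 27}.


A \ B = elements in A but not in B
A = {7, 15, 17, 18, 24, 25, 29}
B = {6, 8, 16, 19, 20, 22, 27}
Remove from A any elements in B
A \ B = {7, 15, 17, 18, 24, 25, 29}

A \ B = {7, 15, 17, 18, 24, 25, 29}


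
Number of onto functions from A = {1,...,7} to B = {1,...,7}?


n = |A| = 7, k = |B| = 7. Surjections via inclusion-exclusion:
S(n,k) = Σ(-1)^i × C(k,i) × (k-i)^n, i=0 to k
i=0: (-1)^0×C(7,0)×7^7 = 823543
i=1: (-1)^1×C(7,1)×6^7 = -1959552
i=2: (-1)^2×C(7,2)×5^7 = 1640625
i=3: (-1)^3×C(7,3)×4^7 = -573440
i=4: (-1)^4×C(7,4)×3^7 = 76545
i=5: (-1)^5×C(7,5)×2^7 = -2688
i=6: (-1)^6×C(7,6)×1^7 = 7
i=7: (-1)^7×C(7,7)×0^7 = 0
Total = 5040

Number of surjections = 5040


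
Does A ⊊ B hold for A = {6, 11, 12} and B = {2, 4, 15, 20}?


A ⊂ B requires: A ⊆ B AND A ≠ B.
A ⊆ B? No
A ⊄ B, so A is not a proper subset.

No, A is not a proper subset of B


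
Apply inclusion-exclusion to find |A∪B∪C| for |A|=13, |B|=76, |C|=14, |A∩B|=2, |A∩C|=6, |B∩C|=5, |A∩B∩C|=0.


|A∪B∪C| = |A|+|B|+|C| - |A∩B|-|A∩C|-|B∩C| + |A∩B∩C|
= 13+76+14 - 2-6-5 + 0
= 103 - 13 + 0
= 90

|A ∪ B ∪ C| = 90


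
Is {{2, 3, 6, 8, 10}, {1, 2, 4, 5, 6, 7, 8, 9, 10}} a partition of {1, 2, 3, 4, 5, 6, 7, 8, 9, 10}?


A partition requires: (1) non-empty parts, (2) pairwise disjoint, (3) union = U
Parts: {2, 3, 6, 8, 10}, {1, 2, 4, 5, 6, 7, 8, 9, 10}
Union of parts: {1, 2, 3, 4, 5, 6, 7, 8, 9, 10}
U = {1, 2, 3, 4, 5, 6, 7, 8, 9, 10}
All non-empty? True
Pairwise disjoint? False
Covers U? True

No, not a valid partition


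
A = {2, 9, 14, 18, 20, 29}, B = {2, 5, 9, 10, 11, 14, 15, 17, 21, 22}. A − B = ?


A \ B = elements in A but not in B
A = {2, 9, 14, 18, 20, 29}
B = {2, 5, 9, 10, 11, 14, 15, 17, 21, 22}
Remove from A any elements in B
A \ B = {18, 20, 29}

A \ B = {18, 20, 29}


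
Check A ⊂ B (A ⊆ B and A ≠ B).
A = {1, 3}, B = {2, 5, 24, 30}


A ⊂ B requires: A ⊆ B AND A ≠ B.
A ⊆ B? No
A ⊄ B, so A is not a proper subset.

No, A is not a proper subset of B


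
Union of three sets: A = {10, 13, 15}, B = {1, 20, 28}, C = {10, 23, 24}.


A ∪ B = {1, 10, 13, 15, 20, 28}
(A ∪ B) ∪ C = {1, 10, 13, 15, 20, 23, 24, 28}

A ∪ B ∪ C = {1, 10, 13, 15, 20, 23, 24, 28}


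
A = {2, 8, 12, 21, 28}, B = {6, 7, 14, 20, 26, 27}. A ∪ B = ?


A ∪ B = all elements in A or B (or both)
A = {2, 8, 12, 21, 28}
B = {6, 7, 14, 20, 26, 27}
A ∪ B = {2, 6, 7, 8, 12, 14, 20, 21, 26, 27, 28}

A ∪ B = {2, 6, 7, 8, 12, 14, 20, 21, 26, 27, 28}


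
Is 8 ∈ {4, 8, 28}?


A = {4, 8, 28}
Checking if 8 is in A
8 is in A → True

8 ∈ A


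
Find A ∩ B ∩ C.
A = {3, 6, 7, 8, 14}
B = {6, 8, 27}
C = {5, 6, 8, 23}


A ∩ B = {6, 8}
(A ∩ B) ∩ C = {6, 8}

A ∩ B ∩ C = {6, 8}


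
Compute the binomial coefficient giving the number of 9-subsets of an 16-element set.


C(n,k) = n! / (k!(n-k)!)
C(16,9) = 16! / (9!7!)
= 11440

C(16,9) = 11440


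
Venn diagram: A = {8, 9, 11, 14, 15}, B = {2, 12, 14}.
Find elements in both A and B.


A = {8, 9, 11, 14, 15}
B = {2, 12, 14}
Region: in both A and B
Elements: {14}

Elements in both A and B: {14}


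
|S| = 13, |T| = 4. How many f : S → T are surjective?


n = |S| = 13, k = |T| = 4. Surjections via inclusion-exclusion:
S(n,k) = Σ(-1)^i × C(k,i) × (k-i)^n, i=0 to k
i=0: (-1)^0×C(4,0)×4^13 = 67108864
i=1: (-1)^1×C(4,1)×3^13 = -6377292
i=2: (-1)^2×C(4,2)×2^13 = 49152
i=3: (-1)^3×C(4,3)×1^13 = -4
i=4: (-1)^4×C(4,4)×0^13 = 0
Total = 60780720

Number of surjections = 60780720


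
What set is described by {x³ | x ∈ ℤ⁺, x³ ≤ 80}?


Checking each candidate:
Condition: positive perfect cubes ≤ 80
Result = {1, 8, 27, 64}

{1, 8, 27, 64}


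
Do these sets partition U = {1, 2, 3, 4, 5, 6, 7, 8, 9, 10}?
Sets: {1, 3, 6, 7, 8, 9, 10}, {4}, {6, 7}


A partition requires: (1) non-empty parts, (2) pairwise disjoint, (3) union = U
Parts: {1, 3, 6, 7, 8, 9, 10}, {4}, {6, 7}
Union of parts: {1, 3, 4, 6, 7, 8, 9, 10}
U = {1, 2, 3, 4, 5, 6, 7, 8, 9, 10}
All non-empty? True
Pairwise disjoint? False
Covers U? False

No, not a valid partition


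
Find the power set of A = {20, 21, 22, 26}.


|A| = 4, so |P(A)| = 2^4 = 16
Enumerate subsets by cardinality (0 to 4):
∅, {20}, {21}, {22}, {26}, {20, 21}, {20, 22}, {20, 26}, {21, 22}, {21, 26}, {22, 26}, {20, 21, 22}, {20, 21, 26}, {20, 22, 26}, {21, 22, 26}, {20, 21, 22, 26}

P(A) has 16 subsets: ∅, {20}, {21}, {22}, {26}, {20, 21}, {20, 22}, {20, 26}, {21, 22}, {21, 26}, {22, 26}, {20, 21, 22}, {20, 21, 26}, {20, 22, 26}, {21, 22, 26}, {20, 21, 22, 26}


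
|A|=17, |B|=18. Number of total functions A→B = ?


Each of |A| = 17 inputs maps to any of |B| = 18 outputs.
# functions = |B|^|A| = 18^17
= 2185911559738696531968

Number of functions = 2185911559738696531968


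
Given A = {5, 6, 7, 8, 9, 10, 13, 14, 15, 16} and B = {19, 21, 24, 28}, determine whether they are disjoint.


Disjoint means A ∩ B = ∅.
A ∩ B = ∅
A ∩ B = ∅, so A and B are disjoint.

Yes, A and B are disjoint


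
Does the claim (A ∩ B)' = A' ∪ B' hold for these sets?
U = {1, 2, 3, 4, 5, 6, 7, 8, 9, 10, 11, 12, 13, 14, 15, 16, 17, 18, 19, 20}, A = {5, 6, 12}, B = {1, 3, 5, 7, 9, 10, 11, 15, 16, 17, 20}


LHS: A ∩ B = {5}
(A ∩ B)' = U \ (A ∩ B) = {1, 2, 3, 4, 6, 7, 8, 9, 10, 11, 12, 13, 14, 15, 16, 17, 18, 19, 20}
A' = {1, 2, 3, 4, 7, 8, 9, 10, 11, 13, 14, 15, 16, 17, 18, 19, 20}, B' = {2, 4, 6, 8, 12, 13, 14, 18, 19}
Claimed RHS: A' ∪ B' = {1, 2, 3, 4, 6, 7, 8, 9, 10, 11, 12, 13, 14, 15, 16, 17, 18, 19, 20}
Identity is VALID: LHS = RHS = {1, 2, 3, 4, 6, 7, 8, 9, 10, 11, 12, 13, 14, 15, 16, 17, 18, 19, 20} ✓

Identity is valid. (A ∩ B)' = A' ∪ B' = {1, 2, 3, 4, 6, 7, 8, 9, 10, 11, 12, 13, 14, 15, 16, 17, 18, 19, 20}


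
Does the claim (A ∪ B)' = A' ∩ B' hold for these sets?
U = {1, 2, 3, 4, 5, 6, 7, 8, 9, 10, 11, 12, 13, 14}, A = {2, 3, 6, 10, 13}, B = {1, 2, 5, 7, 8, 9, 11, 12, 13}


LHS: A ∪ B = {1, 2, 3, 5, 6, 7, 8, 9, 10, 11, 12, 13}
(A ∪ B)' = U \ (A ∪ B) = {4, 14}
A' = {1, 4, 5, 7, 8, 9, 11, 12, 14}, B' = {3, 4, 6, 10, 14}
Claimed RHS: A' ∩ B' = {4, 14}
Identity is VALID: LHS = RHS = {4, 14} ✓

Identity is valid. (A ∪ B)' = A' ∩ B' = {4, 14}


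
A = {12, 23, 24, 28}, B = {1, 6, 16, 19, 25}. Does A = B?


Two sets are equal iff they have exactly the same elements.
A = {12, 23, 24, 28}
B = {1, 6, 16, 19, 25}
Differences: {1, 6, 12, 16, 19, 23, 24, 25, 28}
A ≠ B

No, A ≠ B


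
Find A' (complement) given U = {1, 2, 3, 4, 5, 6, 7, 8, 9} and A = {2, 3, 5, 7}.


Aᶜ = U \ A = elements in U but not in A
U = {1, 2, 3, 4, 5, 6, 7, 8, 9}
A = {2, 3, 5, 7}
Aᶜ = {1, 4, 6, 8, 9}

Aᶜ = {1, 4, 6, 8, 9}


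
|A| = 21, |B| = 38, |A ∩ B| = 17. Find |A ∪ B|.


|A ∪ B| = |A| + |B| - |A ∩ B|
= 21 + 38 - 17
= 42

|A ∪ B| = 42


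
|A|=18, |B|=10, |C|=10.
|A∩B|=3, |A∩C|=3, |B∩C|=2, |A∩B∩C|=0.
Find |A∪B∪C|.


|A∪B∪C| = |A|+|B|+|C| - |A∩B|-|A∩C|-|B∩C| + |A∩B∩C|
= 18+10+10 - 3-3-2 + 0
= 38 - 8 + 0
= 30

|A ∪ B ∪ C| = 30


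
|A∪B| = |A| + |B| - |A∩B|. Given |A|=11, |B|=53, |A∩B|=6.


|A ∪ B| = |A| + |B| - |A ∩ B|
= 11 + 53 - 6
= 58

|A ∪ B| = 58


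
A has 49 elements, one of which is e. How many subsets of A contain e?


Subsets of A containing e correspond to subsets of A \ {e}, which has 48 elements.
Count = 2^(n-1) = 2^48
= 281474976710656

Number of subsets containing e = 281474976710656


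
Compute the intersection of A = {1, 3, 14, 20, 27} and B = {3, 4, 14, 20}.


A ∩ B = elements in both A and B
A = {1, 3, 14, 20, 27}
B = {3, 4, 14, 20}
A ∩ B = {3, 14, 20}

A ∩ B = {3, 14, 20}


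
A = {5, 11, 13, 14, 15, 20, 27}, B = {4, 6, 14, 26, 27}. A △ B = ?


A △ B = (A \ B) ∪ (B \ A) = elements in exactly one of A or B
A \ B = {5, 11, 13, 15, 20}
B \ A = {4, 6, 26}
A △ B = {4, 5, 6, 11, 13, 15, 20, 26}

A △ B = {4, 5, 6, 11, 13, 15, 20, 26}


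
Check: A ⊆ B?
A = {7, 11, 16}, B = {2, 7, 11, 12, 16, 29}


A ⊆ B means every element of A is in B.
All elements of A are in B.
So A ⊆ B.

Yes, A ⊆ B


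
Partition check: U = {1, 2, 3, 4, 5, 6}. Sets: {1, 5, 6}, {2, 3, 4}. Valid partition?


A partition requires: (1) non-empty parts, (2) pairwise disjoint, (3) union = U
Parts: {1, 5, 6}, {2, 3, 4}
Union of parts: {1, 2, 3, 4, 5, 6}
U = {1, 2, 3, 4, 5, 6}
All non-empty? True
Pairwise disjoint? True
Covers U? True

Yes, valid partition


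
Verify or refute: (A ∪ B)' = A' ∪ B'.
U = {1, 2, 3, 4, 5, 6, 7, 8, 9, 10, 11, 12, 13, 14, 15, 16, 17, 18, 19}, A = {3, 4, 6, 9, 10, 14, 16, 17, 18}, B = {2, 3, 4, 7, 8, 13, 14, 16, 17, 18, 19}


LHS: A ∪ B = {2, 3, 4, 6, 7, 8, 9, 10, 13, 14, 16, 17, 18, 19}
(A ∪ B)' = U \ (A ∪ B) = {1, 5, 11, 12, 15}
A' = {1, 2, 5, 7, 8, 11, 12, 13, 15, 19}, B' = {1, 5, 6, 9, 10, 11, 12, 15}
Claimed RHS: A' ∪ B' = {1, 2, 5, 6, 7, 8, 9, 10, 11, 12, 13, 15, 19}
Identity is INVALID: LHS = {1, 5, 11, 12, 15} but the RHS claimed here equals {1, 2, 5, 6, 7, 8, 9, 10, 11, 12, 13, 15, 19}. The correct form is (A ∪ B)' = A' ∩ B'.

Identity is invalid: (A ∪ B)' = {1, 5, 11, 12, 15} but A' ∪ B' = {1, 2, 5, 6, 7, 8, 9, 10, 11, 12, 13, 15, 19}. The correct De Morgan law is (A ∪ B)' = A' ∩ B'.


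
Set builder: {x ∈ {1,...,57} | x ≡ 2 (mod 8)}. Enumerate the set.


Checking each candidate:
Condition: x in {1,...,57} with x ≡ 2 (mod 8)
Result = {2, 10, 18, 26, 34, 42, 50}

{2, 10, 18, 26, 34, 42, 50}


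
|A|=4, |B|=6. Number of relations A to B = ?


A relation from A to B is any subset of A × B.
|A × B| = 4 × 6 = 24
# relations = 2^|A × B| = 2^24 = 16777216

Number of relations = 16777216


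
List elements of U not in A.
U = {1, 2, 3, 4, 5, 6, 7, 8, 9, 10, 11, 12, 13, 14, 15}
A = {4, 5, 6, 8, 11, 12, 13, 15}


Aᶜ = U \ A = elements in U but not in A
U = {1, 2, 3, 4, 5, 6, 7, 8, 9, 10, 11, 12, 13, 14, 15}
A = {4, 5, 6, 8, 11, 12, 13, 15}
Aᶜ = {1, 2, 3, 7, 9, 10, 14}

Aᶜ = {1, 2, 3, 7, 9, 10, 14}


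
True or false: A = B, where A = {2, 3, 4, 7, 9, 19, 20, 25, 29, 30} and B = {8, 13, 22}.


Two sets are equal iff they have exactly the same elements.
A = {2, 3, 4, 7, 9, 19, 20, 25, 29, 30}
B = {8, 13, 22}
Differences: {2, 3, 4, 7, 8, 9, 13, 19, 20, 22, 25, 29, 30}
A ≠ B

No, A ≠ B


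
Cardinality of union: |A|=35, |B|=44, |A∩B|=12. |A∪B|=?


|A ∪ B| = |A| + |B| - |A ∩ B|
= 35 + 44 - 12
= 67

|A ∪ B| = 67


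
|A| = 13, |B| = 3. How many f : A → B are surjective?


n = |A| = 13, k = |B| = 3. Surjections via inclusion-exclusion:
S(n,k) = Σ(-1)^i × C(k,i) × (k-i)^n, i=0 to k
i=0: (-1)^0×C(3,0)×3^13 = 1594323
i=1: (-1)^1×C(3,1)×2^13 = -24576
i=2: (-1)^2×C(3,2)×1^13 = 3
i=3: (-1)^3×C(3,3)×0^13 = 0
Total = 1569750

Number of surjections = 1569750


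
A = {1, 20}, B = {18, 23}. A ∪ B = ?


A ∪ B = all elements in A or B (or both)
A = {1, 20}
B = {18, 23}
A ∪ B = {1, 18, 20, 23}

A ∪ B = {1, 18, 20, 23}


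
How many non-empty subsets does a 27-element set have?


Total subsets = 2^n = 2^27 = 134217728
Non-empty subsets exclude the empty set: 2^n - 1
= 134217728 - 1
= 134217727

Number of non-empty subsets = 134217727


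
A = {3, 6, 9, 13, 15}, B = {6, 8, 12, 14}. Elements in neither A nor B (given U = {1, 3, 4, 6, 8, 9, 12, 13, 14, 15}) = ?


A = {3, 6, 9, 13, 15}
B = {6, 8, 12, 14}
Region: in neither A nor B (given U = {1, 3, 4, 6, 8, 9, 12, 13, 14, 15})
Elements: {1, 4}

Elements in neither A nor B (given U = {1, 3, 4, 6, 8, 9, 12, 13, 14, 15}): {1, 4}


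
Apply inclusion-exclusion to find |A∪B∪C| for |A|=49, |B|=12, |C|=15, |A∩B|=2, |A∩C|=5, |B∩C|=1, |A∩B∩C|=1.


|A∪B∪C| = |A|+|B|+|C| - |A∩B|-|A∩C|-|B∩C| + |A∩B∩C|
= 49+12+15 - 2-5-1 + 1
= 76 - 8 + 1
= 69

|A ∪ B ∪ C| = 69


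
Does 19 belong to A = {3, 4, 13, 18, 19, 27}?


A = {3, 4, 13, 18, 19, 27}
Checking if 19 is in A
19 is in A → True

19 ∈ A


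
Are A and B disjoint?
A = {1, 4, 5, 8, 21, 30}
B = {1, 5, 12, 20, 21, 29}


Disjoint means A ∩ B = ∅.
A ∩ B = {1, 5, 21}
A ∩ B ≠ ∅, so A and B are NOT disjoint.

No, A and B are not disjoint (A ∩ B = {1, 5, 21})


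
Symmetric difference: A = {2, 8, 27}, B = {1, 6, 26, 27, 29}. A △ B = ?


A △ B = (A \ B) ∪ (B \ A) = elements in exactly one of A or B
A \ B = {2, 8}
B \ A = {1, 6, 26, 29}
A △ B = {1, 2, 6, 8, 26, 29}

A △ B = {1, 2, 6, 8, 26, 29}


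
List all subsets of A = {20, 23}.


|A| = 2, so |P(A)| = 2^2 = 4
Enumerate subsets by cardinality (0 to 2):
∅, {20}, {23}, {20, 23}

P(A) has 4 subsets: ∅, {20}, {23}, {20, 23}


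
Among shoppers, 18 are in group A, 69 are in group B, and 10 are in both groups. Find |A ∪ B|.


|A ∪ B| = |A| + |B| - |A ∩ B|
= 18 + 69 - 10
= 77

|A ∪ B| = 77


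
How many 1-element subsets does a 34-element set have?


C(n,k) = n! / (k!(n-k)!)
C(34,1) = 34! / (1!33!)
= 34

C(34,1) = 34


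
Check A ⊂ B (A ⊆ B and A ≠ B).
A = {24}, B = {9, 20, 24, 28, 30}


A ⊂ B requires: A ⊆ B AND A ≠ B.
A ⊆ B? Yes
A = B? No
A ⊂ B: Yes (A is a proper subset of B)

Yes, A ⊂ B


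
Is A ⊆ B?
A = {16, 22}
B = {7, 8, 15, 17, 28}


A ⊆ B means every element of A is in B.
Elements in A not in B: {16, 22}
So A ⊄ B.

No, A ⊄ B


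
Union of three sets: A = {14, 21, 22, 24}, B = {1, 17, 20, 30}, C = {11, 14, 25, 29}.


A ∪ B = {1, 14, 17, 20, 21, 22, 24, 30}
(A ∪ B) ∪ C = {1, 11, 14, 17, 20, 21, 22, 24, 25, 29, 30}

A ∪ B ∪ C = {1, 11, 14, 17, 20, 21, 22, 24, 25, 29, 30}


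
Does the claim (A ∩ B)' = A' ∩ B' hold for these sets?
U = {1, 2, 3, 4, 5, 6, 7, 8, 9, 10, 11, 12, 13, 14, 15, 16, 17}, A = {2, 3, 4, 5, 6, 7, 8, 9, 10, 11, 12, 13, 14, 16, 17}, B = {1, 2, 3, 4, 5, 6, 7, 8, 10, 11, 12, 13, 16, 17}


LHS: A ∩ B = {2, 3, 4, 5, 6, 7, 8, 10, 11, 12, 13, 16, 17}
(A ∩ B)' = U \ (A ∩ B) = {1, 9, 14, 15}
A' = {1, 15}, B' = {9, 14, 15}
Claimed RHS: A' ∩ B' = {15}
Identity is INVALID: LHS = {1, 9, 14, 15} but the RHS claimed here equals {15}. The correct form is (A ∩ B)' = A' ∪ B'.

Identity is invalid: (A ∩ B)' = {1, 9, 14, 15} but A' ∩ B' = {15}. The correct De Morgan law is (A ∩ B)' = A' ∪ B'.


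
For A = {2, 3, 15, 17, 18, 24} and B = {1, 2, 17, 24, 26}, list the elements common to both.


A ∩ B = elements in both A and B
A = {2, 3, 15, 17, 18, 24}
B = {1, 2, 17, 24, 26}
A ∩ B = {2, 17, 24}

A ∩ B = {2, 17, 24}


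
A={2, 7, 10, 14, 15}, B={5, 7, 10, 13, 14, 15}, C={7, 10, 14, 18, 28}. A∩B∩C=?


A ∩ B = {7, 10, 14, 15}
(A ∩ B) ∩ C = {7, 10, 14}

A ∩ B ∩ C = {7, 10, 14}


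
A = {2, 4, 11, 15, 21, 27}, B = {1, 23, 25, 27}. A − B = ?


A \ B = elements in A but not in B
A = {2, 4, 11, 15, 21, 27}
B = {1, 23, 25, 27}
Remove from A any elements in B
A \ B = {2, 4, 11, 15, 21}

A \ B = {2, 4, 11, 15, 21}


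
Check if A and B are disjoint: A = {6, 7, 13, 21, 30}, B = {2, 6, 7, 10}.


Disjoint means A ∩ B = ∅.
A ∩ B = {6, 7}
A ∩ B ≠ ∅, so A and B are NOT disjoint.

No, A and B are not disjoint (A ∩ B = {6, 7})


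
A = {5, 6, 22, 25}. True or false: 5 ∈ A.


A = {5, 6, 22, 25}
Checking if 5 is in A
5 is in A → True

5 ∈ A


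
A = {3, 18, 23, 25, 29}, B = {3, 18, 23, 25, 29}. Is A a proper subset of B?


A ⊂ B requires: A ⊆ B AND A ≠ B.
A ⊆ B? Yes
A = B? Yes
A = B, so A is not a PROPER subset.

No, A is not a proper subset of B


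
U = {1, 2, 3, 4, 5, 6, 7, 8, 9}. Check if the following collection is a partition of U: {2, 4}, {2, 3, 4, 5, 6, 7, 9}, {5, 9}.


A partition requires: (1) non-empty parts, (2) pairwise disjoint, (3) union = U
Parts: {2, 4}, {2, 3, 4, 5, 6, 7, 9}, {5, 9}
Union of parts: {2, 3, 4, 5, 6, 7, 9}
U = {1, 2, 3, 4, 5, 6, 7, 8, 9}
All non-empty? True
Pairwise disjoint? False
Covers U? False

No, not a valid partition


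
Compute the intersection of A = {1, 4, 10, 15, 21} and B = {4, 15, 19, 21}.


A ∩ B = elements in both A and B
A = {1, 4, 10, 15, 21}
B = {4, 15, 19, 21}
A ∩ B = {4, 15, 21}

A ∩ B = {4, 15, 21}


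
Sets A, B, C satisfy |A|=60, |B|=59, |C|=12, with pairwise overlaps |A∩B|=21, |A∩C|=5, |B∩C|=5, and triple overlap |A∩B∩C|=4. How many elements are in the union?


|A∪B∪C| = |A|+|B|+|C| - |A∩B|-|A∩C|-|B∩C| + |A∩B∩C|
= 60+59+12 - 21-5-5 + 4
= 131 - 31 + 4
= 104

|A ∪ B ∪ C| = 104


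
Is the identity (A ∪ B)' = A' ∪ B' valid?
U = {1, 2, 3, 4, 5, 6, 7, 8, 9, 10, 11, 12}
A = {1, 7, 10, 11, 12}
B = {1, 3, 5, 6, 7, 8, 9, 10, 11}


LHS: A ∪ B = {1, 3, 5, 6, 7, 8, 9, 10, 11, 12}
(A ∪ B)' = U \ (A ∪ B) = {2, 4}
A' = {2, 3, 4, 5, 6, 8, 9}, B' = {2, 4, 12}
Claimed RHS: A' ∪ B' = {2, 3, 4, 5, 6, 8, 9, 12}
Identity is INVALID: LHS = {2, 4} but the RHS claimed here equals {2, 3, 4, 5, 6, 8, 9, 12}. The correct form is (A ∪ B)' = A' ∩ B'.

Identity is invalid: (A ∪ B)' = {2, 4} but A' ∪ B' = {2, 3, 4, 5, 6, 8, 9, 12}. The correct De Morgan law is (A ∪ B)' = A' ∩ B'.


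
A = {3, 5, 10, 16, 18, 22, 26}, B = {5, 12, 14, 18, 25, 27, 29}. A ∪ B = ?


A ∪ B = all elements in A or B (or both)
A = {3, 5, 10, 16, 18, 22, 26}
B = {5, 12, 14, 18, 25, 27, 29}
A ∪ B = {3, 5, 10, 12, 14, 16, 18, 22, 25, 26, 27, 29}

A ∪ B = {3, 5, 10, 12, 14, 16, 18, 22, 25, 26, 27, 29}


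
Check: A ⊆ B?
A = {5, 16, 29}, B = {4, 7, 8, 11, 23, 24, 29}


A ⊆ B means every element of A is in B.
Elements in A not in B: {5, 16}
So A ⊄ B.

No, A ⊄ B


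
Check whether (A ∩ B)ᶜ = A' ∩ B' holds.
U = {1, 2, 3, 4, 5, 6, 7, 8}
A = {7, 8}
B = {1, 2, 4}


LHS: A ∩ B = ∅
(A ∩ B)' = U \ (A ∩ B) = {1, 2, 3, 4, 5, 6, 7, 8}
A' = {1, 2, 3, 4, 5, 6}, B' = {3, 5, 6, 7, 8}
Claimed RHS: A' ∩ B' = {3, 5, 6}
Identity is INVALID: LHS = {1, 2, 3, 4, 5, 6, 7, 8} but the RHS claimed here equals {3, 5, 6}. The correct form is (A ∩ B)' = A' ∪ B'.

Identity is invalid: (A ∩ B)' = {1, 2, 3, 4, 5, 6, 7, 8} but A' ∩ B' = {3, 5, 6}. The correct De Morgan law is (A ∩ B)' = A' ∪ B'.


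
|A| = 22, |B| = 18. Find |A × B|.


|A × B| = |A| × |B|
= 22 × 18
= 396

|A × B| = 396


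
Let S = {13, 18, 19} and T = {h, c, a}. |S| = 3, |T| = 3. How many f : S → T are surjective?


n = |S| = 3, k = |T| = 3. Surjections via inclusion-exclusion:
S(n,k) = Σ(-1)^i × C(k,i) × (k-i)^n, i=0 to k
i=0: (-1)^0×C(3,0)×3^3 = 27
i=1: (-1)^1×C(3,1)×2^3 = -24
i=2: (-1)^2×C(3,2)×1^3 = 3
i=3: (-1)^3×C(3,3)×0^3 = 0
Total = 6

Number of surjections = 6


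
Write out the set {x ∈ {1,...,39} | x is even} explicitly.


Checking each candidate:
Condition: even numbers in {1,...,39}
Result = {2, 4, 6, 8, 10, 12, 14, 16, 18, 20, 22, 24, 26, 28, 30, 32, 34, 36, 38}

{2, 4, 6, 8, 10, 12, 14, 16, 18, 20, 22, 24, 26, 28, 30, 32, 34, 36, 38}


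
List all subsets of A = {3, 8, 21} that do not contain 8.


A subset of A that omits 8 is a subset of A \ {8}, so there are 2^(n-1) = 2^2 = 4 of them.
Subsets excluding 8: ∅, {3}, {21}, {3, 21}

Subsets excluding 8 (4 total): ∅, {3}, {21}, {3, 21}


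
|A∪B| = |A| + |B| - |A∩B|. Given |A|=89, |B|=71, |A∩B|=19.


|A ∪ B| = |A| + |B| - |A ∩ B|
= 89 + 71 - 19
= 141

|A ∪ B| = 141
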